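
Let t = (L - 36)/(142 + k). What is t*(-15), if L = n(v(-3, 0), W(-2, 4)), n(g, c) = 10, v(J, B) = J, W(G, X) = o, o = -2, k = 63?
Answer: 78/41 ≈ 1.9024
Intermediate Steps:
W(G, X) = -2
L = 10
t = -26/205 (t = (10 - 36)/(142 + 63) = -26/205 ≈ -0.12683)
t*(-15) = -26/205*(-15) = 78/41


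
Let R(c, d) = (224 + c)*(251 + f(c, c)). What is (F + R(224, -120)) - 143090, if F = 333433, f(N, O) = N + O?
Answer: 503495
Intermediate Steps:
R(c, d) = (224 + c)*(251 + 2*c) (R(c, d) = (224 + c)*(251 + (c + c)) = (224 + c)*(251 + 2*c))
(F + R(224, -120)) - 143090 = (333433 + (56224 + 2*224**2 + 699*224)) - 143090 = (333433 + (56224 + 2*50176 + 156576)) - 143090 = (333433 + (56224 + 100352 + 156576)) - 143090 = (333433 + 313152) - 143090 = 646585 - 143090 = 503495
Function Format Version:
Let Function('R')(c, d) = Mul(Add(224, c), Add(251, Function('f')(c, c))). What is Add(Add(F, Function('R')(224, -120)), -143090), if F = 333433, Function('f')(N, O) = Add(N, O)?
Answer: 503495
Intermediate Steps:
Function('R')(c, d) = Mul(Add(224, c), Add(251, Mul(2, c))) (Function('R')(c, d) = Mul(Add(224, c), Add(251, Add(c, c))) = Mul(Add(224, c), Add(251, Mul(2, c))))
Add(Add(F, Function('R')(224, -120)), -143090) = Add(Add(333433, Add(56224, Mul(2, Pow(224, 2)), Mul(699, 224))), -143090) = Add(Add(333433, Add(56224, Mul(2, 50176), 156576)), -143090) = Add(Add(333433, Add(56224, 100352, 156576)), -143090) = Add(Add(333433, 313152), -143090) = Add(646585, -143090) = 503495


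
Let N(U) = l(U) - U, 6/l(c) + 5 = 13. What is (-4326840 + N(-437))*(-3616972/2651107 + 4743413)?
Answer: -217623082799745647371/10604428 ≈ -2.0522e+13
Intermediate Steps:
l(c) = ¾ (l(c) = 6/(-5 + 13) = 6/8 = 6*(⅛) = ¾)
N(U) = ¾ - U
(-4326840 + N(-437))*(-3616972/2651107 + 4743413) = (-4326840 + (¾ - 1*(-437)))*(-3616972/2651107 + 4743413) = (-4326840 + (¾ + 437))*(-3616972*1/2651107 + 4743413) = (-4326840 + 1751/4)*(-3616972/2651107 + 4743413) = -17305609/4*12575291791219/2651107 = -217623082799745647371/10604428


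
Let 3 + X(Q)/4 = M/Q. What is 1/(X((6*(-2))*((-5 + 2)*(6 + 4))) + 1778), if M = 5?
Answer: 18/31789 ≈ 0.00056623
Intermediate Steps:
X(Q) = -12 + 20/Q (X(Q) = -12 + 4*(5/Q) = -12 + 20/Q)
1/(X((6*(-2))*((-5 + 2)*(6 + 4))) + 1778) = 1/((-12 + 20/(((6*(-2))*((-5 + 2)*(6 + 4))))) + 1778) = 1/((-12 + 20/((-(-36)*10))) + 1778) = 1/((-12 + 20/((-12*(-30)))) + 1778) = 1/((-12 + 20/360) + 1778) = 1/((-12 + 20*(1/360)) + 1778) = 1/((-12 + 1/18) + 1778) = 1/(-215/18 + 1778) = 1/(31789/18) = 18/31789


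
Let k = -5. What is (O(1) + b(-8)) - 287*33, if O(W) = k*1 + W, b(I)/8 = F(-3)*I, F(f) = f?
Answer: -9283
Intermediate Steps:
b(I) = -24*I (b(I) = 8*(-3*I) = -24*I)
O(W) = -5 + W (O(W) = -5*1 + W = -5 + W)
(O(1) + b(-8)) - 287*33 = ((-5 + 1) - 24*(-8)) - 287*33 = (-4 + 192) - 9471 = 188 - 9471 = -9283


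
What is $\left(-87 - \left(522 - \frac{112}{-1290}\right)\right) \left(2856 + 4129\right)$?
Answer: $- \frac{548826817}{129} \approx -4.2545 \cdot 10^{6}$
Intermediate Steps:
$\left(-87 - \left(522 - \frac{112}{-1290}\right)\right) \left(2856 + 4129\right) = \left(-87 - \left(522 - - \frac{56}{645}\right)\right) 6985 = \left(-87 - \frac{336746}{645}\right) 6985 = \left(- \frac{392861}{645}\right) 6985 = - \frac{548826817}{129}$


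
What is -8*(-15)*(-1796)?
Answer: -215520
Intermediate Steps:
-8*(-15)*(-1796) = 120*(-1796) = -215520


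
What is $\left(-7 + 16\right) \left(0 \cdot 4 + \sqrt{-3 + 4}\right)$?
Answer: $9$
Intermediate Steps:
$\left(-7 + 16\right) \left(0 \cdot 4 + \sqrt{-3 + 4}\right) = 9 \left(0 + \sqrt{1}\right) = 9 \left(0 + 1\right) = 9 \cdot 1 = 9$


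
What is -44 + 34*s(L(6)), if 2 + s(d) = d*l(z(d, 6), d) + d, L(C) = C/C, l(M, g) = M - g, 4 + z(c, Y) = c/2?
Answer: -231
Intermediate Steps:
z(c, Y) = -4 + c/2
L(C) = 1
s(d) = -2 + d + d*(-4 - d/2) (s(d) = -2 + (d*((-4 + d/2) - d) + d) = -2 + (d*(-4 - d/2) + d) = -2 + (d + d*(-4 - d/2)) = -2 + d + d*(-4 - d/2))
-44 + 34*s(L(6)) = -44 + 34*(-2 + 1 - 1/2*1*(8 + 1)) = -44 + 34*(-2 + 1 - 1/2*1*9) = -44 + 34*(-2 + 1 - 9/2) = -44 + 34*(-11/2) = -44 - 187 = -231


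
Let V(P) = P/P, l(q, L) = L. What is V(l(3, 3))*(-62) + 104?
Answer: 42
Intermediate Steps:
V(P) = 1
V(l(3, 3))*(-62) + 104 = 1*(-62) + 104 = -62 + 104 = 42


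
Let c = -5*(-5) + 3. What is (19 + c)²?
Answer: 2209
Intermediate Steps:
c = 28 (c = 25 + 3 = 28)
(19 + c)² = (19 + 28)² = 47² = 2209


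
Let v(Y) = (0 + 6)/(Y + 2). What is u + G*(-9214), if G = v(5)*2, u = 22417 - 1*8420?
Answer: -12589/7 ≈ -1798.4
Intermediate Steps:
u = 13997 (u = 22417 - 8420 = 13997)
v(Y) = 6/(2 + Y)
G = 12/7 (G = (6/(2 + 5))*2 = (6/7)*2 = 12/7 ≈ 1.7143)
u + G*(-9214) = 13997 + (12/7)*(-9214) = 13997 - 110568/7 = -12589/7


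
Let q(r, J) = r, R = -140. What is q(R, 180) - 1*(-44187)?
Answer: 44047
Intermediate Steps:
q(R, 180) - 1*(-44187) = -140 - 1*(-44187) = -140 + 44187 = 44047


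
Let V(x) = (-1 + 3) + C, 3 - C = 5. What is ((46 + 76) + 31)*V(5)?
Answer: 0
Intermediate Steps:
C = -2 (C = 3 - 1*5 = 3 - 5 = -2)
V(x) = 0 (V(x) = (-1 + 3) - 2 = 2 - 2 = 0)
((46 + 76) + 31)*V(5) = ((46 + 76) + 31)*0 = (122 + 31)*0 = 153*0 = 0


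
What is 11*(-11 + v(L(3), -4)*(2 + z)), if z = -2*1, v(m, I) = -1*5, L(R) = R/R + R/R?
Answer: -121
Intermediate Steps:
L(R) = 2 (L(R) = 1 + 1 = 2)
v(m, I) = -5
z = -2
11*(-11 + v(L(3), -4)*(2 + z)) = 11*(-11 - 5*(2 - 2)) = 11*(-11 - 5*0) = 11*(-11 + 0) = 11*(-11) = -121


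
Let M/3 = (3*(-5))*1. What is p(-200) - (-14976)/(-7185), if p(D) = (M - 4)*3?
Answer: -357057/2395 ≈ -149.08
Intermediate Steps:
M = -45 (M = 3*((3*(-5))*1) = 3*(-15*1) = 3*(-15) = -45)
p(D) = -147 (p(D) = (-45 - 4)*3 = -49*3 = -147)
p(-200) - (-14976)/(-7185) = -147 - (-14976)/(-7185) = -147 - (-14976)*(-1)/7185 = -147 - 1*4992/2395 = -147 - 4992/2395 = -357057/2395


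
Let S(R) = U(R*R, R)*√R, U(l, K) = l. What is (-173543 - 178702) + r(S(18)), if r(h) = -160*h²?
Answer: -302683125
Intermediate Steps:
S(R) = R^(5/2) (S(R) = (R*R)*√R = R²*√R = R^(5/2))
(-173543 - 178702) + r(S(18)) = (-173543 - 178702) - 160*(18^(5/2))² = -352245 - 160*(972*√2)² = -352245 - 160*1889568 = -352245 - 302330880 = -302683125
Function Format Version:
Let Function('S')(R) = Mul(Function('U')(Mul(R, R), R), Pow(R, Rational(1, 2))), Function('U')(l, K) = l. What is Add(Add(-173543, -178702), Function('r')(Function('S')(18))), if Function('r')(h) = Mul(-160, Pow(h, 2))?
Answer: -302683125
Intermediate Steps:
Function('S')(R) = Pow(R, Rational(5, 2)) (Function('S')(R) = Mul(Mul(R, R), Pow(R, Rational(1, 2))) = Mul(Pow(R, 2), Pow(R, Rational(1, 2))) = Pow(R, Rational(5, 2)))
Add(Add(-173543, -178702), Function('r')(Function('S')(18))) = Add(Add(-173543, -178702), Mul(-160, Pow(Pow(18, Rational(5, 2)), 2))) = Add(-352245, Mul(-160, Pow(Mul(972, Pow(2, Rational(1, 2))), 2))) = Add(-352245, Mul(-160, 1889568)) = Add(-352245, -302330880) = -302683125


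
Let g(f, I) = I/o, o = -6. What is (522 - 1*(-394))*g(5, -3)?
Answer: 458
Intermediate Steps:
g(f, I) = -I/6 (g(f, I) = I/(-6) = I*(-⅙) = -I/6)
(522 - 1*(-394))*g(5, -3) = (522 - 1*(-394))*(-⅙*(-3)) = (522 + 394)*(½) = 916*(½) = 458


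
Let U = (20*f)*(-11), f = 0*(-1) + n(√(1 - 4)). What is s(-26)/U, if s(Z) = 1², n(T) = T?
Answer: I*√3/660 ≈ 0.0026243*I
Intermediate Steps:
f = I*√3 (f = 0*(-1) + √(1 - 4) = 0 + √(-3) = 0 + I*√3 = I*√3 ≈ 1.732*I)
s(Z) = 1
U = -220*I*√3 (U = (20*(I*√3))*(-11) = (20*I*√3)*(-11) = -220*I*√3 ≈ -381.05*I)
s(-26)/U = 1/(-220*I*√3) = 1*(I*√3/660) = I*√3/660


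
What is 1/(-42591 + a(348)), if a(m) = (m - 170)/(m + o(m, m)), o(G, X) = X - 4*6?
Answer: -336/14310487 ≈ -2.3479e-5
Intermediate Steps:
o(G, X) = -24 + X (o(G, X) = X - 24 = -24 + X)
a(m) = (-170 + m)/(-24 + 2*m) (a(m) = (m - 170)/(m + (-24 + m)) = (-170 + m)/(-24 + 2*m))
1/(-42591 + a(348)) = 1/(-42591 + (-170 + 348)/(2*(-12 + 348))) = 1/(-42591 + (½)*178/336) = 1/(-42591 + (½)*(1/336)*178) = 1/(-42591 + 89/336) = 1/(-14310487/336) = -336/14310487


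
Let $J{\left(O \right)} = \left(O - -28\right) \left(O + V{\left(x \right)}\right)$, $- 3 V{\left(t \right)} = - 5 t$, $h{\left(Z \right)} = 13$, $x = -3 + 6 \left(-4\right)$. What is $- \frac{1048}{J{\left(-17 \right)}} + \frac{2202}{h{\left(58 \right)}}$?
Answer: $\frac{757694}{4433} \approx 170.92$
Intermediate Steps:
$x = -27$ ($x = -3 - 24 = -27$)
$V{\left(t \right)} = \frac{5 t}{3}$ ($V{\left(t \right)} = - \frac{\left(-5\right) t}{3} = \frac{5 t}{3}$)
$J{\left(O \right)} = \left(-45 + O\right) \left(28 + O\right)$ ($J{\left(O \right)} = \left(O - -28\right) \left(O + \frac{5}{3} \left(-27\right)\right) = \left(O + 28\right) \left(O - 45\right) = \left(28 + O\right) \left(-45 + O\right) = \left(-45 + O\right) \left(28 + O\right)$)
$- \frac{1048}{J{\left(-17 \right)}} + \frac{2202}{h{\left(58 \right)}} = - \frac{1048}{-1260 + \left(-17\right)^{2} - -289} + \frac{2202}{13} = - \frac{1048}{-1260 + 289 + 289} + 2202 \cdot \frac{1}{13} = - \frac{1048}{-682} + \frac{2202}{13} = \left(-1048\right) \left(- \frac{1}{682}\right) + \frac{2202}{13} = \frac{524}{341} + \frac{2202}{13} = \frac{757694}{4433}$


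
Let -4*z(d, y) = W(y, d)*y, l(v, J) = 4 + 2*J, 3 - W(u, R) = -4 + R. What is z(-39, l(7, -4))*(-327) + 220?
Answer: -14822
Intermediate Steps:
W(u, R) = 7 - R (W(u, R) = 3 - (-4 + R) = 3 + (4 - R) = 7 - R)
z(d, y) = -y*(7 - d)/4 (z(d, y) = -(7 - d)*y/4 = -y*(7 - d)/4)
z(-39, l(7, -4))*(-327) + 220 = ((4 + 2*(-4))*(-7 - 39)/4)*(-327) + 220 = ((¼)*(4 - 8)*(-46))*(-327) + 220 = ((¼)*(-4)*(-46))*(-327) + 220 = 46*(-327) + 220 = -15042 + 220 = -14822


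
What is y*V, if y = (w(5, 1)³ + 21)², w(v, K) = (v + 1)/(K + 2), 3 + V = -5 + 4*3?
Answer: 3364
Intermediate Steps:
V = 4 (V = -3 + (-5 + 4*3) = -3 + (-5 + 12) = -3 + 7 = 4)
w(v, K) = (1 + v)/(2 + K)
y = 841 (y = (((1 + 5)/(2 + 1))³ + 21)² = ((6/3)³ + 21)² = (((⅓)*6)³ + 21)² = (2³ + 21)² = (8 + 21)² = 29² = 841)
y*V = 841*4 = 3364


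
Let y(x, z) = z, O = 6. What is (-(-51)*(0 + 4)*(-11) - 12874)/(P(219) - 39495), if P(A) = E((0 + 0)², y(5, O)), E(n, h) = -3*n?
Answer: 15118/39495 ≈ 0.38278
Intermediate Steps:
P(A) = 0 (P(A) = -3*(0 + 0)² = -3*0² = -3*0 = 0)
(-(-51)*(0 + 4)*(-11) - 12874)/(P(219) - 39495) = (-(-51)*(0 + 4)*(-11) - 12874)/(0 - 39495) = (-(-51)*4*(-11) - 12874)/(-39495) = (-17*(-12)*(-11) - 12874)*(-1/39495) = (204*(-11) - 12874)*(-1/39495) = (-2244 - 12874)*(-1/39495) = -15118*(-1/39495) = 15118/39495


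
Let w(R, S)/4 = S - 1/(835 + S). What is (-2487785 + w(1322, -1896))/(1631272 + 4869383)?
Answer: -176505767/459812997 ≈ -0.38386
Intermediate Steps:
w(R, S) = -4/(835 + S) + 4*S (w(R, S) = 4*(S - 1/(835 + S)) = -4/(835 + S) + 4*S)
(-2487785 + w(1322, -1896))/(1631272 + 4869383) = (-2487785 + 4*(-1 + (-1896)**2 + 835*(-1896))/(835 - 1896))/(1631272 + 4869383) = (-2487785 + 4*(-1 + 3594816 - 1583160)/(-1061))/6500655 = (-2487785 + 4*(-1/1061)*2011655)*(1/6500655) = (-2487785 - 8046620/1061)*(1/6500655) = -2647586505/1061*1/6500655 = -176505767/459812997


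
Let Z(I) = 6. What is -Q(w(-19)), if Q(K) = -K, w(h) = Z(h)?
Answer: 6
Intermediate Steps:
w(h) = 6
-Q(w(-19)) = -(-1)*6 = -1*(-6) = 6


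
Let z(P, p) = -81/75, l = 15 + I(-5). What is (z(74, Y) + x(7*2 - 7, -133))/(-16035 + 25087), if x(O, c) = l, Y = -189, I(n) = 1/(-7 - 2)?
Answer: 3107/2036700 ≈ 0.0015255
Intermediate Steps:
I(n) = -1/9 (I(n) = 1/(-9) = -1/9)
l = 134/9 (l = 15 - 1/9 = 134/9 ≈ 14.889)
x(O, c) = 134/9
z(P, p) = -27/25 (z(P, p) = -81*1/75 = -27/25)
(z(74, Y) + x(7*2 - 7, -133))/(-16035 + 25087) = (-27/25 + 134/9)/(-16035 + 25087) = (3107/225)/9052 = (3107/225)*(1/9052) = 3107/2036700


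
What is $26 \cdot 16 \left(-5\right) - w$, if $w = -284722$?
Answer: $282642$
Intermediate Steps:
$26 \cdot 16 \left(-5\right) - w = 26 \cdot 16 \left(-5\right) - -284722 = 416 \left(-5\right) + 284722 = -2080 + 284722 = 282642$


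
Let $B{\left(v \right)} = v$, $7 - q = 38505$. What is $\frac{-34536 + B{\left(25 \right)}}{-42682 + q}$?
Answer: $\frac{34511}{81180} \approx 0.42512$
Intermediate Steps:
$q = -38498$ ($q = 7 - 38505 = -38498$)
$\frac{-34536 + B{\left(25 \right)}}{-42682 + q} = \frac{-34536 + 25}{-42682 - 38498} = - \frac{34511}{-81180} = \left(-34511\right) \left(- \frac{1}{81180}\right) = \frac{34511}{81180}$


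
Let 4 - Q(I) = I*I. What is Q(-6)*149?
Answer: -4768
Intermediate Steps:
Q(I) = 4 - I**2 (Q(I) = 4 - I*I = 4 - I**2)
Q(-6)*149 = (4 - 1*(-6)**2)*149 = (4 - 1*36)*149 = (4 - 36)*149 = -32*149 = -4768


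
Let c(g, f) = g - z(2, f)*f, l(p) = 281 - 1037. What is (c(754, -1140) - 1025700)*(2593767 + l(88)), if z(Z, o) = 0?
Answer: -2657696252406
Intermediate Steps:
l(p) = -756
c(g, f) = g (c(g, f) = g - 0*f = g - 1*0 = g + 0 = g)
(c(754, -1140) - 1025700)*(2593767 + l(88)) = (754 - 1025700)*(2593767 - 756) = -1024946*2593011 = -2657696252406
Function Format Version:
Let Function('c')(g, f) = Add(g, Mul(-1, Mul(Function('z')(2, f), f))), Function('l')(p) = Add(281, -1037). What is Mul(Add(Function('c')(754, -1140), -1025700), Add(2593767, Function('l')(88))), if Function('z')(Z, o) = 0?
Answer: -2657696252406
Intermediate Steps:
Function('l')(p) = -756
Function('c')(g, f) = g (Function('c')(g, f) = Add(g, Mul(-1, Mul(0, f))) = Add(g, Mul(-1, 0)) = Add(g, 0) = g)
Mul(Add(Function('c')(754, -1140), -1025700), Add(2593767, Function('l')(88))) = Mul(Add(754, -1025700), Add(2593767, -756)) = Mul(-1024946, 2593011) = -2657696252406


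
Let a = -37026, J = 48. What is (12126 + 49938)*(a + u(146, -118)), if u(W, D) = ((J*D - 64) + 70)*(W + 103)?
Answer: -89736351552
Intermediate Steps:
u(W, D) = (6 + 48*D)*(103 + W) (u(W, D) = ((48*D - 64) + 70)*(W + 103) = ((-64 + 48*D) + 70)*(103 + W) = (6 + 48*D)*(103 + W))
(12126 + 49938)*(a + u(146, -118)) = (12126 + 49938)*(-37026 + (618 + 6*146 + 4944*(-118) + 48*(-118)*146)) = 62064*(-37026 + (618 + 876 - 583392 - 826944)) = 62064*(-37026 - 1408842) = 62064*(-1445868) = -89736351552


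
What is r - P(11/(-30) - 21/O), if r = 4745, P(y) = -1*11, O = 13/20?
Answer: 4756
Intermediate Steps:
O = 13/20 (O = 13*(1/20) = 13/20 ≈ 0.65000)
P(y) = -11
r - P(11/(-30) - 21/O) = 4745 - 1*(-11) = 4745 + 11 = 4756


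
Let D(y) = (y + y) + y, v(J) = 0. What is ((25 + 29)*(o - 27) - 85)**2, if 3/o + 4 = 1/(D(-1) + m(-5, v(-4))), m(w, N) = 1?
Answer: 2493241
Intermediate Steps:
D(y) = 3*y (D(y) = 2*y + y = 3*y)
o = -2/3 (o = 3/(-4 + 1/(3*(-1) + 1)) = 3/(-4 + 1/(-3 + 1)) = 3/(-4 + 1/(-2)) = 3/(-4 - 1/2) = 3/(-9/2) = 3*(-2/9) = -2/3 ≈ -0.66667)
((25 + 29)*(o - 27) - 85)**2 = ((25 + 29)*(-2/3 - 27) - 85)**2 = (54*(-83/3) - 85)**2 = (-1494 - 85)**2 = (-1579)**2 = 2493241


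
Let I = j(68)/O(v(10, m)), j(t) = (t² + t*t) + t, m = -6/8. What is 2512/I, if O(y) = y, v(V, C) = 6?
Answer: 3768/2329 ≈ 1.6179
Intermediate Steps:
m = -¾ (m = -6*⅛ = -¾ ≈ -0.75000)
j(t) = t + 2*t² (j(t) = (t² + t²) + t = 2*t² + t = t + 2*t²)
I = 4658/3 (I = (68*(1 + 2*68))/6 = (68*(1 + 136))*(⅙) = (68*137)*(⅙) = 9316*(⅙) = 4658/3 ≈ 1552.7)
2512/I = 2512/(4658/3) = 2512*(3/4658) = 3768/2329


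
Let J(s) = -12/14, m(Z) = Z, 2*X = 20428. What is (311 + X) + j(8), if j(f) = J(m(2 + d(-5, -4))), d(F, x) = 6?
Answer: 73669/7 ≈ 10524.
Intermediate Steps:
X = 10214 (X = (½)*20428 = 10214)
J(s) = -6/7 (J(s) = -12*1/14 = -6/7)
j(f) = -6/7
(311 + X) + j(8) = (311 + 10214) - 6/7 = 10525 - 6/7 = 73669/7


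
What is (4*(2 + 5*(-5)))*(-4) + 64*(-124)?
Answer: -7568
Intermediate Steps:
(4*(2 + 5*(-5)))*(-4) + 64*(-124) = (4*(2 - 25))*(-4) - 7936 = (4*(-23))*(-4) - 7936 = -92*(-4) - 7936 = 368 - 7936 = -7568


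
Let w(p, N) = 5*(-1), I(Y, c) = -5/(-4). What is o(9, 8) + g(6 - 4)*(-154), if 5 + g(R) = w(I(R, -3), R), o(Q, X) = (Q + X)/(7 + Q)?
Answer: 24657/16 ≈ 1541.1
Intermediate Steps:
I(Y, c) = 5/4 (I(Y, c) = -5*(-¼) = 5/4)
w(p, N) = -5
o(Q, X) = (Q + X)/(7 + Q)
g(R) = -10 (g(R) = -5 - 5 = -10)
o(9, 8) + g(6 - 4)*(-154) = (9 + 8)/(7 + 9) - 10*(-154) = 17/16 + 1540 = 24657/16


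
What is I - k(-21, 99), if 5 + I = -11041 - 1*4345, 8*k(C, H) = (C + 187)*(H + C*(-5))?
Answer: -19624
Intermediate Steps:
k(C, H) = (187 + C)*(H - 5*C)/8 (k(C, H) = ((C + 187)*(H + C*(-5)))/8 = ((187 + C)*(H - 5*C))/8 = (187 + C)*(H - 5*C)/8)
I = -15391 (I = -5 + (-11041 - 1*4345) = -5 + (-11041 - 4345) = -5 - 15386 = -15391)
I - k(-21, 99) = -15391 - (-935/8*(-21) - 5/8*(-21)² + (187/8)*99 + (⅛)*(-21)*99) = -15391 - (19635/8 - 5/8*441 + 18513/8 - 2079/8) = -15391 - (19635/8 - 2205/8 + 18513/8 - 2079/8) = -15391 - 1*4233 = -15391 - 4233 = -19624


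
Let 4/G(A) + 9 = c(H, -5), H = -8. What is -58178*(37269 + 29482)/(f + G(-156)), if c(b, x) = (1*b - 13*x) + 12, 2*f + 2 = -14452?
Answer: 29125797585/54202 ≈ 5.3736e+5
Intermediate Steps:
f = -7227 (f = -1 + (1/2)*(-14452) = -1 - 7226 = -7227)
c(b, x) = 12 + b - 13*x (c(b, x) = (b - 13*x) + 12 = 12 + b - 13*x)
G(A) = 1/15 (G(A) = 4/(-9 + (12 - 8 - 13*(-5))) = 4/(-9 + (12 - 8 + 65)) = 4/(-9 + 69) = 4/60 = 4*(1/60) = 1/15)
-58178*(37269 + 29482)/(f + G(-156)) = -58178*(37269 + 29482)/(-7227 + 1/15) = -58178/((-108404/15/66751)) = -58178/((-108404/15*1/66751)) = -58178/(-108404/1001265) = -58178*(-1001265/108404) = 29125797585/54202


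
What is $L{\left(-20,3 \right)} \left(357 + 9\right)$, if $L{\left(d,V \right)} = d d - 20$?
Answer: $139080$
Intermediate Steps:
$L{\left(d,V \right)} = -20 + d^{2}$ ($L{\left(d,V \right)} = d^{2} - 20 = -20 + d^{2}$)
$L{\left(-20,3 \right)} \left(357 + 9\right) = \left(-20 + \left(-20\right)^{2}\right) \left(357 + 9\right) = \left(-20 + 400\right) 366 = 380 \cdot 366 = 139080$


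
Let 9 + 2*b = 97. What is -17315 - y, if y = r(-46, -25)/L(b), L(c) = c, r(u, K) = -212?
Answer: -190412/11 ≈ -17310.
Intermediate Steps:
b = 44 (b = -9/2 + (½)*97 = -9/2 + 97/2 = 44)
y = -53/11 (y = -212/44 = -212*1/44 = -53/11 ≈ -4.8182)
-17315 - y = -17315 - 1*(-53/11) = -17315 + 53/11 = -190412/11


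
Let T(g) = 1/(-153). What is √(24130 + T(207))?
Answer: √62762113/51 ≈ 155.34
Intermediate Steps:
T(g) = -1/153
√(24130 + T(207)) = √(24130 - 1/153) = √(3691889/153) = √62762113/51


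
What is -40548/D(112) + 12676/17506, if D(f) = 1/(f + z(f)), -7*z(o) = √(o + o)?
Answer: -39750657790/8753 + 162192*√14/7 ≈ -4.4547e+6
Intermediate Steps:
z(o) = -√2*√o/7 (z(o) = -√(o + o)/7 = -√2*√o/7)
D(f) = 1/(f - √2*√f/7)
-40548/D(112) + 12676/17506 = -(4541376 - 162192*√14/7) + 12676/17506 = -(4541376 - 162192*√14/7) + 12676*(1/17506) = -(4541376 - 162192*√14/7) + 6338/8753 = -40548*(112 - 4*√14/7) + 6338/8753 = (-4541376 + 162192*√14/7) + 6338/8753 = -39750657790/8753 + 162192*√14/7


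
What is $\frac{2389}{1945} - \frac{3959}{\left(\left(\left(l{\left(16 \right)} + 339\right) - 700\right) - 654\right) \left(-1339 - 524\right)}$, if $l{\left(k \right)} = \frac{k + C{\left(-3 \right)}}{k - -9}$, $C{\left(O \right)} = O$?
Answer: $\frac{112686324559}{91900094670} \approx 1.2262$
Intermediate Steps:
$l{\left(k \right)} = \frac{-3 + k}{9 + k}$ ($l{\left(k \right)} = \frac{k - 3}{k - -9} = \frac{-3 + k}{k + 9} = \frac{-3 + k}{9 + k}$)
$\frac{2389}{1945} - \frac{3959}{\left(\left(\left(l{\left(16 \right)} + 339\right) - 700\right) - 654\right) \left(-1339 - 524\right)} = \frac{2389}{1945} - \frac{3959}{\left(\left(\left(\frac{-3 + 16}{9 + 16} + 339\right) - 700\right) - 654\right) \left(-1339 - 524\right)} = 2389 \cdot \frac{1}{1945} - \frac{3959}{\left(\left(\left(\frac{1}{25} \cdot 13 + 339\right) - 700\right) - 654\right) \left(-1863\right)} = \frac{2389}{1945} - \frac{3959}{\left(\left(\left(\frac{1}{25} \cdot 13 + 339\right) - 700\right) - 654\right) \left(-1863\right)} = \frac{2389}{1945} - \frac{3959}{\left(\left(\left(\frac{13}{25} + 339\right) - 700\right) - 654\right) \left(-1863\right)} = \frac{2389}{1945} - \frac{3959}{\left(\left(\frac{8488}{25} - 700\right) - 654\right) \left(-1863\right)} = \frac{2389}{1945} - \frac{3959}{\left(- \frac{9012}{25} - 654\right) \left(-1863\right)} = \frac{2389}{1945} - \frac{3959}{\left(- \frac{25362}{25}\right) \left(-1863\right)} = \frac{2389}{1945} - \frac{3959}{\frac{47249406}{25}} = \frac{2389}{1945} - \frac{98975}{47249406} = \frac{112686324559}{91900094670}$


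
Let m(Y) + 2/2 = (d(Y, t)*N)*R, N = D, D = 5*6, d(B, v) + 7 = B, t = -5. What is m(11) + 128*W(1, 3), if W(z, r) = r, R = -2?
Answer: 143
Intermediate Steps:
d(B, v) = -7 + B
D = 30
N = 30
m(Y) = 419 - 60*Y (m(Y) = -1 + ((-7 + Y)*30)*(-2) = -1 + (-210 + 30*Y)*(-2) = -1 + (420 - 60*Y) = 419 - 60*Y)
m(11) + 128*W(1, 3) = (419 - 60*11) + 128*3 = (419 - 660) + 384 = -241 + 384 = 143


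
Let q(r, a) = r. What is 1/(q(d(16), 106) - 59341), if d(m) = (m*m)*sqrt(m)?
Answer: -1/58317 ≈ -1.7148e-5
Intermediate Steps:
d(m) = m**(5/2) (d(m) = m**2*sqrt(m) = m**(5/2))
1/(q(d(16), 106) - 59341) = 1/(16**(5/2) - 59341) = 1/(1024 - 59341) = 1/(-58317) = -1/58317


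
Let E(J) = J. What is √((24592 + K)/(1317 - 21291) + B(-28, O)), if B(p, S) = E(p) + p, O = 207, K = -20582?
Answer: I*√5605473399/9987 ≈ 7.4967*I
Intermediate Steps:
B(p, S) = 2*p (B(p, S) = p + p = 2*p)
√((24592 + K)/(1317 - 21291) + B(-28, O)) = √((24592 - 20582)/(1317 - 21291) + 2*(-28)) = √(4010/(-19974) - 56) = √(4010*(-1/19974) - 56) = √(-2005/9987 - 56) = √(-561277/9987) = I*√5605473399/9987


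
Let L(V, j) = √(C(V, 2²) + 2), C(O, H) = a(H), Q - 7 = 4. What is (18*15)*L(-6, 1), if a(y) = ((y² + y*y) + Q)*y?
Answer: 270*√174 ≈ 3561.5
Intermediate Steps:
Q = 11 (Q = 7 + 4 = 11)
a(y) = y*(11 + 2*y²) (a(y) = ((y² + y*y) + 11)*y = ((y² + y²) + 11)*y = (2*y² + 11)*y = (11 + 2*y²)*y = y*(11 + 2*y²))
C(O, H) = H*(11 + 2*H²)
L(V, j) = √174 (L(V, j) = √(2²*(11 + 2*(2²)²) + 2) = √(4*(11 + 2*4²) + 2) = √(4*(11 + 2*16) + 2) = √(4*(11 + 32) + 2) = √(4*43 + 2) = √(172 + 2) = √174)
(18*15)*L(-6, 1) = (18*15)*√174 = 270*√174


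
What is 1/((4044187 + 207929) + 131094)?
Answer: 1/4383210 ≈ 2.2814e-7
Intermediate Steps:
1/((4044187 + 207929) + 131094) = 1/(4252116 + 131094) = 1/4383210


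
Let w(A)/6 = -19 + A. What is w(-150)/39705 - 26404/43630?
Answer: -36420388/57744305 ≈ -0.63072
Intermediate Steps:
w(A) = -114 + 6*A (w(A) = 6*(-19 + A) = -114 + 6*A)
w(-150)/39705 - 26404/43630 = (-114 + 6*(-150))/39705 - 26404/43630 = (-114 - 900)*(1/39705) - 26404*1/43630 = -1014*1/39705 - 13202/21815 = -338/13235 - 13202/21815 = -36420388/57744305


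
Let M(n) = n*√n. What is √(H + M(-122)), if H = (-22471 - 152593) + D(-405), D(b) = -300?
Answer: √(-175364 - 122*I*√122) ≈ 1.609 - 418.77*I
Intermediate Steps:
H = -175364 (H = (-22471 - 152593) - 300 = -175064 - 300 = -175364)
M(n) = n^(3/2)
√(H + M(-122)) = √(-175364 + (-122)^(3/2)) = √(-175364 - 122*I*√122)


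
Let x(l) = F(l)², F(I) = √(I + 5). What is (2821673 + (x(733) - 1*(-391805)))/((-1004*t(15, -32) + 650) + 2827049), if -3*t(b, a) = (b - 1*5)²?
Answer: 9642648/8583497 ≈ 1.1234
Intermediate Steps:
t(b, a) = -(-5 + b)²/3 (t(b, a) = -(b - 1*5)²/3 = -(b - 5)²/3 = -(-5 + b)²/3)
F(I) = √(5 + I)
x(l) = 5 + l (x(l) = (√(5 + l))² = 5 + l)
(2821673 + (x(733) - 1*(-391805)))/((-1004*t(15, -32) + 650) + 2827049) = (2821673 + ((5 + 733) - 1*(-391805)))/((-(-1004)*(-5 + 15)²/3 + 650) + 2827049) = (2821673 + (738 + 391805))/((-(-1004)*10²/3 + 650) + 2827049) = (2821673 + 392543)/((-(-1004)*100/3 + 650) + 2827049) = 3214216/((-1004*(-100/3) + 650) + 2827049) = 3214216/((100400/3 + 650) + 2827049) = 3214216/(102350/3 + 2827049) = 3214216/(8583497/3) = 3214216*(3/8583497) = 9642648/8583497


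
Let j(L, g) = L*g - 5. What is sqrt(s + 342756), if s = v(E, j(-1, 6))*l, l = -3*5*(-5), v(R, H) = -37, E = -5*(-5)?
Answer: sqrt(339981) ≈ 583.08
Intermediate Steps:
j(L, g) = -5 + L*g
E = 25
l = 75 (l = -15*(-5) = 75)
s = -2775 (s = -37*75 = -2775)
sqrt(s + 342756) = sqrt(-2775 + 342756) = sqrt(339981)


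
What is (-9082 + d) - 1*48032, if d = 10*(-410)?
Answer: -61214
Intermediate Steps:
d = -4100
(-9082 + d) - 1*48032 = (-9082 - 4100) - 1*48032 = -13182 - 48032 = -61214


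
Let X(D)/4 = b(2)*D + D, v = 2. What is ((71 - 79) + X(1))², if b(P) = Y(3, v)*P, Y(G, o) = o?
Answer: 144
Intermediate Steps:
b(P) = 2*P
X(D) = 20*D (X(D) = 4*((2*2)*D + D) = 4*(4*D + D) = 4*(5*D) = 20*D)
((71 - 79) + X(1))² = ((71 - 79) + 20*1)² = (-8 + 20)² = 12² = 144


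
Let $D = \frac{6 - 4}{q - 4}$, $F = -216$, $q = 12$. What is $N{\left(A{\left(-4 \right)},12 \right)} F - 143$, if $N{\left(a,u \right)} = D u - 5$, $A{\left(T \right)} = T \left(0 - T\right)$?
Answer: $289$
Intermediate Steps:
$D = \frac{1}{4}$ ($D = \frac{6 - 4}{12 - 4} = \frac{2}{8} = 2 \cdot \frac{1}{8} = \frac{1}{4} \approx 0.25$)
$A{\left(T \right)} = - T^{2}$ ($A{\left(T \right)} = T \left(- T\right) = - T^{2}$)
$N{\left(a,u \right)} = -5 + \frac{u}{4}$ ($N{\left(a,u \right)} = \frac{u}{4} - 5 = -5 + \frac{u}{4}$)
$N{\left(A{\left(-4 \right)},12 \right)} F - 143 = \left(-5 + \frac{1}{4} \cdot 12\right) \left(-216\right) - 143 = \left(-5 + 3\right) \left(-216\right) - 143 = \left(-2\right) \left(-216\right) - 143 = 432 - 143 = 289$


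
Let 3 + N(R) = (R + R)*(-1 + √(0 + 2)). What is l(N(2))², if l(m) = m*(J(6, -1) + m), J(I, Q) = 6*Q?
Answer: 27929 - 19680*√2 ≈ 97.277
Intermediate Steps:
N(R) = -3 + 2*R*(-1 + √2) (N(R) = -3 + (R + R)*(-1 + √(0 + 2)) = -3 + (2*R)*(-1 + √2) = -3 + 2*R*(-1 + √2))
l(m) = m*(-6 + m) (l(m) = m*(6*(-1) + m) = m*(-6 + m))
l(N(2))² = ((-3 - 2*2 + 2*2*√2)*(-6 + (-3 - 2*2 + 2*2*√2)))² = ((-3 - 4 + 4*√2)*(-6 + (-3 - 4 + 4*√2)))² = ((-7 + 4*√2)*(-6 + (-7 + 4*√2)))² = ((-7 + 4*√2)*(-13 + 4*√2))² = ((-13 + 4*√2)*(-7 + 4*√2))² = (-13 + 4*√2)²*(-7 + 4*√2)²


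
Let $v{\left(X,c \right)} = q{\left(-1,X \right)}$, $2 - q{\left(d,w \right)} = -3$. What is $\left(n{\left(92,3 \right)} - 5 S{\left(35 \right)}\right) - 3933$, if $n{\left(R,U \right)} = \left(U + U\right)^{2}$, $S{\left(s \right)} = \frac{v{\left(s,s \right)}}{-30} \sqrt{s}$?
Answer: $-3897 + \frac{5 \sqrt{35}}{6} \approx -3892.1$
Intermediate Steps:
$q{\left(d,w \right)} = 5$ ($q{\left(d,w \right)} = 2 - -3 = 2 + 3 = 5$)
$v{\left(X,c \right)} = 5$
$S{\left(s \right)} = - \frac{\sqrt{s}}{6}$ ($S{\left(s \right)} = \frac{5}{-30} \sqrt{s} = 5 \left(- \frac{1}{30}\right) \sqrt{s} = - \frac{\sqrt{s}}{6}$)
$n{\left(R,U \right)} = 4 U^{2}$ ($n{\left(R,U \right)} = \left(2 U\right)^{2} = 4 U^{2}$)
$\left(n{\left(92,3 \right)} - 5 S{\left(35 \right)}\right) - 3933 = \left(4 \cdot 3^{2} - 5 \left(- \frac{\sqrt{35}}{6}\right)\right) - 3933 = \left(4 \cdot 9 + \frac{5 \sqrt{35}}{6}\right) - 3933 = \left(36 + \frac{5 \sqrt{35}}{6}\right) - 3933 = -3897 + \frac{5 \sqrt{35}}{6}$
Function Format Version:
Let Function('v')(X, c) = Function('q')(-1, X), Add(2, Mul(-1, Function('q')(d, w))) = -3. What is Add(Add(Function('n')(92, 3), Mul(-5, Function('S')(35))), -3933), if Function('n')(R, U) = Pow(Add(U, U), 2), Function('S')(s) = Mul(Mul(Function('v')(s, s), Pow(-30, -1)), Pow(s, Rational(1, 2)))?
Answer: Add(-3897, Mul(Rational(5, 6), Pow(35, Rational(1, 2)))) ≈ -3892.1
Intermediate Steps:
Function('q')(d, w) = 5 (Function('q')(d, w) = Add(2, Mul(-1, -3)) = Add(2, 3) = 5)
Function('v')(X, c) = 5
Function('S')(s) = Mul(Rational(-1, 6), Pow(s, Rational(1, 2))) (Function('S')(s) = Mul(Mul(5, Pow(-30, -1)), Pow(s, Rational(1, 2))) = Mul(Mul(5, Rational(-1, 30)), Pow(s, Rational(1, 2))) = Mul(Rational(-1, 6), Pow(s, Rational(1, 2))))
Function('n')(R, U) = Mul(4, Pow(U, 2)) (Function('n')(R, U) = Pow(Mul(2, U), 2) = Mul(4, Pow(U, 2)))
Add(Add(Function('n')(92, 3), Mul(-5, Function('S')(35))), -3933) = Add(Add(Mul(4, Pow(3, 2)), Mul(-5, Mul(Rational(-1, 6), Pow(35, Rational(1, 2))))), -3933) = Add(Add(Mul(4, 9), Mul(Rational(5, 6), Pow(35, Rational(1, 2)))), -3933) = Add(Add(36, Mul(Rational(5, 6), Pow(35, Rational(1, 2)))), -3933) = Add(-3897, Mul(Rational(5, 6), Pow(35, Rational(1, 2))))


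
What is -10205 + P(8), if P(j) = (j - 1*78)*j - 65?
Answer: -10830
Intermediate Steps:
P(j) = -65 + j*(-78 + j) (P(j) = (j - 78)*j - 65 = (-78 + j)*j - 65 = j*(-78 + j) - 65 = -65 + j*(-78 + j))
-10205 + P(8) = -10205 + (-65 + 8² - 78*8) = -10205 + (-65 + 64 - 624) = -10205 - 625 = -10830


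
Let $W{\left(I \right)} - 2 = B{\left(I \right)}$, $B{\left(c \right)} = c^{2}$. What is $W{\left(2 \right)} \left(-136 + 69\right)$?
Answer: $-402$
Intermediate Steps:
$W{\left(I \right)} = 2 + I^{2}$
$W{\left(2 \right)} \left(-136 + 69\right) = \left(2 + 2^{2}\right) \left(-136 + 69\right) = \left(2 + 4\right) \left(-67\right) = 6 \left(-67\right) = -402$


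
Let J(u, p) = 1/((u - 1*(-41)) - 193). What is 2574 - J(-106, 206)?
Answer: 664093/258 ≈ 2574.0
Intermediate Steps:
J(u, p) = 1/(-152 + u) (J(u, p) = 1/((u + 41) - 193) = 1/((41 + u) - 193) = 1/(-152 + u))
2574 - J(-106, 206) = 2574 - 1/(-152 - 106) = 2574 - 1/(-258) = 2574 - 1*(-1/258) = 2574 + 1/258 = 664093/258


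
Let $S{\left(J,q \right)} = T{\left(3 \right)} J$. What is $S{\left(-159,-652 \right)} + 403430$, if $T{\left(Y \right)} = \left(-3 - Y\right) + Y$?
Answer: $403907$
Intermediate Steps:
$T{\left(Y \right)} = -3$
$S{\left(J,q \right)} = - 3 J$
$S{\left(-159,-652 \right)} + 403430 = \left(-3\right) \left(-159\right) + 403430 = 477 + 403430 = 403907$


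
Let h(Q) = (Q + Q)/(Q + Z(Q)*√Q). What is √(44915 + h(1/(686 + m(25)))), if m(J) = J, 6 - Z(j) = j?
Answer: √(10645329 + 191562475*√79)/√(237 + 4265*√79) ≈ 211.93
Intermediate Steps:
Z(j) = 6 - j
h(Q) = 2*Q/(Q + √Q*(6 - Q)) (h(Q) = (Q + Q)/(Q + (6 - Q)*√Q) = (2*Q)/(Q + √Q*(6 - Q)) = 2*Q/(Q + √Q*(6 - Q)))
√(44915 + h(1/(686 + m(25)))) = √(44915 - 2/((686 + 25)*(-1/(686 + 25) + √(1/(686 + 25))*(-6 + 1/(686 + 25))))) = √(44915 - 2/(711*(-1/711 + √(1/711)*(-6 + 1/711)))) = √(44915 - 2*1/711/(-1*1/711 + √(1/711)*(-6 + 1/711))) = √(44915 - 2*1/711/(-1/711 + (√79/237)*(-4265/711))) = √(44915 - 2*1/711/(-1/711 - 4265*√79/168507)) = √(44915 - 2/(711*(-1/711 - 4265*√79/168507)))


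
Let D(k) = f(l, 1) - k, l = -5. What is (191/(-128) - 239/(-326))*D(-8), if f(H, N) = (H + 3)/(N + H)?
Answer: -269229/41728 ≈ -6.4520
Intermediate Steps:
f(H, N) = (3 + H)/(H + N)
D(k) = ½ - k (D(k) = (3 - 5)/(-5 + 1) - k = -2/(-4) - k = -¼*(-2) - k = ½ - k)
(191/(-128) - 239/(-326))*D(-8) = (191/(-128) - 239/(-326))*(½ - 1*(-8)) = (191*(-1/128) - 239*(-1/326))*(½ + 8) = (-191/128 + 239/326)*(17/2) = -15837/20864*17/2 = -269229/41728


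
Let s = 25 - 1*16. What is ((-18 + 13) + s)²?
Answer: 16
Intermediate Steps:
s = 9 (s = 25 - 16 = 9)
((-18 + 13) + s)² = ((-18 + 13) + 9)² = (-5 + 9)² = 4² = 16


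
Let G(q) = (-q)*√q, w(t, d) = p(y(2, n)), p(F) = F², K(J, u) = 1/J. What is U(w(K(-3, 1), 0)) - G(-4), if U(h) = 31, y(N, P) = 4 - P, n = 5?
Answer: 31 - 8*I ≈ 31.0 - 8.0*I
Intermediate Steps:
w(t, d) = 1 (w(t, d) = (4 - 1*5)² = (4 - 5)² = (-1)² = 1)
G(q) = -q^(3/2)
U(w(K(-3, 1), 0)) - G(-4) = 31 - (-1)*(-4)^(3/2) = 31 - (-1)*(-8*I) = 31 - 8*I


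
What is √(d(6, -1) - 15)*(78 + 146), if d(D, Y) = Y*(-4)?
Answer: 224*I*√11 ≈ 742.92*I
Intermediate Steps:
d(D, Y) = -4*Y
√(d(6, -1) - 15)*(78 + 146) = √(-4*(-1) - 15)*(78 + 146) = √(4 - 15)*224 = √(-11)*224 = (I*√11)*224 = 224*I*√11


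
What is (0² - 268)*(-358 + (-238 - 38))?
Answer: 169912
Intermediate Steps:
(0² - 268)*(-358 + (-238 - 38)) = (0 - 268)*(-358 - 276) = -268*(-634) = 169912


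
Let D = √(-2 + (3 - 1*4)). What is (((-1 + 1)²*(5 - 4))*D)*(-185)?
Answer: 0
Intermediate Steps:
D = I*√3 (D = √(-2 + (3 - 4)) = √(-2 - 1) = √(-3) = I*√3 ≈ 1.732*I)
(((-1 + 1)²*(5 - 4))*D)*(-185) = (((-1 + 1)²*(5 - 4))*(I*√3))*(-185) = ((0²*1)*(I*√3))*(-185) = ((0*1)*(I*√3))*(-185) = (0*(I*√3))*(-185) = 0*(-185) = 0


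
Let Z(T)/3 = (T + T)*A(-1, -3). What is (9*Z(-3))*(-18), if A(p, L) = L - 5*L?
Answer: 34992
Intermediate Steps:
A(p, L) = -4*L
Z(T) = 72*T (Z(T) = 3*((T + T)*(-4*(-3))) = 3*((2*T)*12) = 3*(24*T) = 72*T)
(9*Z(-3))*(-18) = (9*(72*(-3)))*(-18) = (9*(-216))*(-18) = -1944*(-18) = 34992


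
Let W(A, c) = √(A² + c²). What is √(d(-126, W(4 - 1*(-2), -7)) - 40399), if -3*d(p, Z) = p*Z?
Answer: √(-40399 + 42*√85) ≈ 200.03*I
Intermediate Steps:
d(p, Z) = -Z*p/3 (d(p, Z) = -p*Z/3 = -Z*p/3)
√(d(-126, W(4 - 1*(-2), -7)) - 40399) = √(-⅓*√((4 - 1*(-2))² + (-7)²)*(-126) - 40399) = √(-⅓*√((4 + 2)² + 49)*(-126) - 40399) = √(-⅓*√(6² + 49)*(-126) - 40399) = √(-⅓*√(36 + 49)*(-126) - 40399) = √(-⅓*√85*(-126) - 40399) = √(42*√85 - 40399) = √(-40399 + 42*√85)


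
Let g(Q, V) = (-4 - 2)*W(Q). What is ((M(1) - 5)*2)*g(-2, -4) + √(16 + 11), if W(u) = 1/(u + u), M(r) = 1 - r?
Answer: -15 + 3*√3 ≈ -9.8038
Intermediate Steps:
W(u) = 1/(2*u)
g(Q, V) = -3/Q (g(Q, V) = (-4 - 2)*(1/(2*Q)) = -3/Q)
((M(1) - 5)*2)*g(-2, -4) + √(16 + 11) = (((1 - 1*1) - 5)*2)*(-3/(-2)) + √(16 + 11) = (((1 - 1) - 5)*2)*(-3*(-½)) + √27 = ((0 - 5)*2)*(3/2) + 3*√3 = -5*2*(3/2) + 3*√3 = -10*3/2 + 3*√3 = -15 + 3*√3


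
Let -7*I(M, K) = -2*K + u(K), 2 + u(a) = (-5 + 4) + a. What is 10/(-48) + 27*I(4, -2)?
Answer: 613/168 ≈ 3.6488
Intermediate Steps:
u(a) = -3 + a (u(a) = -2 + ((-5 + 4) + a) = -2 + (-1 + a) = -3 + a)
I(M, K) = 3/7 + K/7 (I(M, K) = -(-2*K + (-3 + K))/7 = -(-3 - K)/7 = 3/7 + K/7)
10/(-48) + 27*I(4, -2) = 10/(-48) + 27*(3/7 + (1/7)*(-2)) = 10*(-1/48) + 27*(3/7 - 2/7) = -5/24 + 27*(1/7) = -5/24 + 27/7 = 613/168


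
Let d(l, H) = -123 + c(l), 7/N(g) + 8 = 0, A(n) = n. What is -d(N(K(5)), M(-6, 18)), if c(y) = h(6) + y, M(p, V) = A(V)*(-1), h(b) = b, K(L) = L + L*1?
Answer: 943/8 ≈ 117.88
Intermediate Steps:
K(L) = 2*L (K(L) = L + L = 2*L)
N(g) = -7/8 (N(g) = 7/(-8 + 0) = 7/(-8) = 7*(-⅛) = -7/8)
M(p, V) = -V (M(p, V) = V*(-1) = -V)
c(y) = 6 + y
d(l, H) = -117 + l (d(l, H) = -123 + (6 + l) = -117 + l)
-d(N(K(5)), M(-6, 18)) = -(-117 - 7/8) = -1*(-943/8) = 943/8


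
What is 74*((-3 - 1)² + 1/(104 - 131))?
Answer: 31894/27 ≈ 1181.3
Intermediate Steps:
74*((-3 - 1)² + 1/(104 - 131)) = 74*((-4)² + 1/(-27)) = 74*(16 - 1/27) = 74*(431/27) = 31894/27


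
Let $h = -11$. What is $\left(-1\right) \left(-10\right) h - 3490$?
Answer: $-3600$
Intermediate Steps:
$\left(-1\right) \left(-10\right) h - 3490 = \left(-1\right) \left(-10\right) \left(-11\right) - 3490 = 10 \left(-11\right) - 3490 = -110 - 3490 = -3600$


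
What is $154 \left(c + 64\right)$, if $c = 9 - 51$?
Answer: $3388$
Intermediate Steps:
$c = -42$ ($c = 9 - 51 = -42$)
$154 \left(c + 64\right) = 154 \left(-42 + 64\right) = 154 \cdot 22 = 3388$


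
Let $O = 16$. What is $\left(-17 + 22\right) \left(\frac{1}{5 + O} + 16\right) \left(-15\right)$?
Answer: $- \frac{8425}{7} \approx -1203.6$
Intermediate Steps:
$\left(-17 + 22\right) \left(\frac{1}{5 + O} + 16\right) \left(-15\right) = \left(-17 + 22\right) \left(\frac{1}{5 + 16} + 16\right) \left(-15\right) = 5 \left(\frac{1}{21} + 16\right) \left(-15\right) = 5 \cdot \frac{337}{21} \left(-15\right) = \frac{1685}{21} \left(-15\right) = - \frac{8425}{7}$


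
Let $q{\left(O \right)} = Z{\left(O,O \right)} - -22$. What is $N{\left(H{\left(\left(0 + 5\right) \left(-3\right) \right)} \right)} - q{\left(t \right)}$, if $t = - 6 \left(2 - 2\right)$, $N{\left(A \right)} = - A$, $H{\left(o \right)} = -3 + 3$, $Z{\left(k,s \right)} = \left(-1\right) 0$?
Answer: $-22$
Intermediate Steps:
$Z{\left(k,s \right)} = 0$
$H{\left(o \right)} = 0$
$t = 0$ ($t = - 6 \left(2 - 2\right) = \left(-6\right) 0 = 0$)
$q{\left(O \right)} = 22$ ($q{\left(O \right)} = 0 - -22 = 0 + 22 = 22$)
$N{\left(H{\left(\left(0 + 5\right) \left(-3\right) \right)} \right)} - q{\left(t \right)} = \left(-1\right) 0 - 22 = 0 - 22 = -22$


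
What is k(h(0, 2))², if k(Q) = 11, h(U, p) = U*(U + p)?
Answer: 121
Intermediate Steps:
k(h(0, 2))² = 11² = 121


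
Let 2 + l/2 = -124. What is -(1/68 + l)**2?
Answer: -293608225/4624 ≈ -63497.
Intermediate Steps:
l = -252 (l = -4 + 2*(-124) = -4 - 248 = -252)
-(1/68 + l)**2 = -(1/68 - 252)**2 = -(-17135/68)**2 = -1*293608225/4624 = -293608225/4624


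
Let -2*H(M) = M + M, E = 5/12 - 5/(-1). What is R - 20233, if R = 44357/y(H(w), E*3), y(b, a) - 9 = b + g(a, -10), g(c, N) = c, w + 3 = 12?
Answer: -1137717/65 ≈ -17503.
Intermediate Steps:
w = 9 (w = -3 + 12 = 9)
E = 65/12 (E = 5*(1/12) - 5*(-1) = 5/12 + 5 = 65/12 ≈ 5.4167)
H(M) = -M (H(M) = -(M + M)/2 = -M)
y(b, a) = 9 + a + b (y(b, a) = 9 + (b + a) = 9 + (a + b) = 9 + a + b)
R = 177428/65 (R = 44357/(9 + (65/12)*3 - 1*9) = 44357/(9 + 65/4 - 9) = 44357/(65/4) = 44357*(4/65) = 177428/65 ≈ 2729.7)
R - 20233 = 177428/65 - 20233 = -1137717/65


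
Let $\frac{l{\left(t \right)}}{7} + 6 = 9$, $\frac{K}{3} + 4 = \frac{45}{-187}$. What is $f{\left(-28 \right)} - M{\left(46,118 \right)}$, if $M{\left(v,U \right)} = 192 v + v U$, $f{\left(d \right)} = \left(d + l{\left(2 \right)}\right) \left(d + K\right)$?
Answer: $- \frac{2613315}{187} \approx -13975.0$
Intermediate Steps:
$K = - \frac{2379}{187}$ ($K = -12 + 3 \frac{45}{-187} = -12 + 3 \cdot 45 \left(- \frac{1}{187}\right) = -12 + 3 \left(- \frac{45}{187}\right) = -12 - \frac{135}{187} = - \frac{2379}{187} \approx -12.722$)
$l{\left(t \right)} = 21$ ($l{\left(t \right)} = -42 + 7 \cdot 9 = -42 + 63 = 21$)
$f{\left(d \right)} = \left(21 + d\right) \left(- \frac{2379}{187} + d\right)$ ($f{\left(d \right)} = \left(d + 21\right) \left(d - \frac{2379}{187}\right) = \left(21 + d\right) \left(- \frac{2379}{187} + d\right)$)
$M{\left(v,U \right)} = 192 v + U v$
$f{\left(-28 \right)} - M{\left(46,118 \right)} = \left(- \frac{49959}{187} + \left(-28\right)^{2} + \frac{1548}{187} \left(-28\right)\right) - 46 \left(192 + 118\right) = \left(- \frac{49959}{187} + 784 - \frac{43344}{187}\right) - 46 \cdot 310 = \frac{53305}{187} - 14260 = - \frac{2613315}{187}$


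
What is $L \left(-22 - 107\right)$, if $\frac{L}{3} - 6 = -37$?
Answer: $11997$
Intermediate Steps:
$L = -93$ ($L = 18 + 3 \left(-37\right) = 18 - 111 = -93$)
$L \left(-22 - 107\right) = - 93 \left(-22 - 107\right) = \left(-93\right) \left(-129\right) = 11997$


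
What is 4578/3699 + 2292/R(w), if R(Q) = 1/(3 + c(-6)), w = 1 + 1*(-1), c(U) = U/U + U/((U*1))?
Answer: 14131706/1233 ≈ 11461.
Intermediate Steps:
c(U) = 2 (c(U) = 1 + U/U = 1 + 1 = 2)
w = 0 (w = 1 - 1 = 0)
R(Q) = ⅕ (R(Q) = 1/(3 + 2) = 1/5 = ⅕)
4578/3699 + 2292/R(w) = 4578/3699 + 2292/(⅕) = 4578*(1/3699) + 2292*5 = 1526/1233 + 11460 = 14131706/1233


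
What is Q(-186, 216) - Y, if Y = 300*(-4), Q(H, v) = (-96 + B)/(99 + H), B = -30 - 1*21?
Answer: 34849/29 ≈ 1201.7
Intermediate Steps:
B = -51 (B = -30 - 21 = -51)
Q(H, v) = -147/(99 + H) (Q(H, v) = (-96 - 51)/(99 + H) = -147/(99 + H))
Y = -1200
Q(-186, 216) - Y = -147/(99 - 186) - 1*(-1200) = -147/(-87) + 1200 = -147*(-1/87) + 1200 = 49/29 + 1200 = 34849/29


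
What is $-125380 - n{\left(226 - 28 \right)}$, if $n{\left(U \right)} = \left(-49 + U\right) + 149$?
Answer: $-125678$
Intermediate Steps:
$n{\left(U \right)} = 100 + U$
$-125380 - n{\left(226 - 28 \right)} = -125380 - \left(100 + \left(226 - 28\right)\right) = -125380 - \left(100 + 198\right) = -125380 - 298 = -125678$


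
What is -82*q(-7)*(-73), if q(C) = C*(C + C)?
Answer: 586628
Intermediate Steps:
q(C) = 2*C² (q(C) = C*(2*C) = 2*C²)
-82*q(-7)*(-73) = -164*(-7)²*(-73) = -164*49*(-73) = -82*98*(-73) = -8036*(-73) = 586628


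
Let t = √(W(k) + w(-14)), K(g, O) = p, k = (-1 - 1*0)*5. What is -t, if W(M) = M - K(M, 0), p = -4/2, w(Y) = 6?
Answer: -√3 ≈ -1.7320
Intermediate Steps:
k = -5 (k = (-1 + 0)*5 = -1*5 = -5)
p = -2 (p = -4*½ = -2)
K(g, O) = -2
W(M) = 2 + M (W(M) = M - 1*(-2) = M + 2 = 2 + M)
t = √3 (t = √((2 - 5) + 6) = √(-3 + 6) = √3 ≈ 1.7320)
-t = -√3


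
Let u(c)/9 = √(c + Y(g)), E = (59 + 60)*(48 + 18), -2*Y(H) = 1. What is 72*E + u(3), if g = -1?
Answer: 565488 + 9*√10/2 ≈ 5.6550e+5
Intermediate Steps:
Y(H) = -½ (Y(H) = -½*1 = -½)
E = 7854 (E = 119*66 = 7854)
u(c) = 9*√(-½ + c) (u(c) = 9*√(c - ½) = 9*√(-½ + c))
72*E + u(3) = 72*7854 + 9*√(-2 + 4*3)/2 = 565488 + 9*√(-2 + 12)/2 = 565488 + 9*√10/2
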